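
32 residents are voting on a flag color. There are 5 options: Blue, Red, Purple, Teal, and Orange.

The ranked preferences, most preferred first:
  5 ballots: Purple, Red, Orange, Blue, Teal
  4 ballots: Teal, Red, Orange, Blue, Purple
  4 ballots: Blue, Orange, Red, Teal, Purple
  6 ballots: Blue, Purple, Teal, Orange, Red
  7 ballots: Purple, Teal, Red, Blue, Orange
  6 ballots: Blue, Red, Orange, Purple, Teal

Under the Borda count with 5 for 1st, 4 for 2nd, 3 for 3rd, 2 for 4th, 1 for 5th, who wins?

Blue: 5×2 + 4×2 + 4×5 + 6×5 + 7×2 + 6×5 = 112
Red: 5×4 + 4×4 + 4×3 + 6×1 + 7×3 + 6×4 = 99
Purple: 5×5 + 4×1 + 4×1 + 6×4 + 7×5 + 6×2 = 104
Teal: 5×1 + 4×5 + 4×2 + 6×3 + 7×4 + 6×1 = 85
Orange: 5×3 + 4×3 + 4×4 + 6×2 + 7×1 + 6×3 = 80

Blue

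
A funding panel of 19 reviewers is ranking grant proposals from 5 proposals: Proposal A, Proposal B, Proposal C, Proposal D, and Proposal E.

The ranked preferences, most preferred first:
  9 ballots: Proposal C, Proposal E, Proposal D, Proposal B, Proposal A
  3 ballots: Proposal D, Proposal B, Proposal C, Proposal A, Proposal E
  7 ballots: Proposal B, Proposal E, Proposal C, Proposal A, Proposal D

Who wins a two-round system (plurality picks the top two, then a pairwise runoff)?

Round 1 first-place votes: Proposal A 0, Proposal B 7, Proposal C 9, Proposal D 3, Proposal E 0. Proposal C and Proposal B advance.
Runoff: Proposal C is ranked above Proposal B on 9 ballots, Proposal B above Proposal C on 10.

Proposal B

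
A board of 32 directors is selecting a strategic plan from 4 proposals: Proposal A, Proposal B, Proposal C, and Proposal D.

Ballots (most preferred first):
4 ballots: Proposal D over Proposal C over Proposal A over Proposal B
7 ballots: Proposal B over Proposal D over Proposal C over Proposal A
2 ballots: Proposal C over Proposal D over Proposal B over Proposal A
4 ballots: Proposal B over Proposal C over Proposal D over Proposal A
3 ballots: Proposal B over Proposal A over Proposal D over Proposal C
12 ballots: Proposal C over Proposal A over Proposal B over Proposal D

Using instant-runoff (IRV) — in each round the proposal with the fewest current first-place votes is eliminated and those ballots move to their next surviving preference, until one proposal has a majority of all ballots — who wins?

Round 1: Proposal A 0, Proposal B 14, Proposal C 14, Proposal D 4. Proposal A eliminated.
Round 2: Proposal B 14, Proposal C 14, Proposal D 4. Proposal D eliminated.
Round 3: Proposal B 14, Proposal C 18. Proposal C has a majority (≥17).

Proposal C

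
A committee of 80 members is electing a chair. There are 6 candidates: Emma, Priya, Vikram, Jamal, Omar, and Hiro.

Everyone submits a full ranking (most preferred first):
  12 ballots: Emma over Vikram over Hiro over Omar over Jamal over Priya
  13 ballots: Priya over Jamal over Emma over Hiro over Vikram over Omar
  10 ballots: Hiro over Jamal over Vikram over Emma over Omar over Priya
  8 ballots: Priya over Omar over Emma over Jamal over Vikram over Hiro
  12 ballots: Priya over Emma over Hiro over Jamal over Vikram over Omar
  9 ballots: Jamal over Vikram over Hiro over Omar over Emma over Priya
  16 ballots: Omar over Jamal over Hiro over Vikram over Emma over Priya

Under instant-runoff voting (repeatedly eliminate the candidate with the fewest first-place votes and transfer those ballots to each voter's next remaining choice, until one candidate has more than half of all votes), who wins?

Round 1: Emma 12, Priya 33, Vikram 0, Jamal 9, Omar 16, Hiro 10. Vikram eliminated.
Round 2: Emma 12, Priya 33, Jamal 9, Omar 16, Hiro 10. Jamal eliminated.
Round 3: Emma 12, Priya 33, Omar 16, Hiro 19. Emma eliminated.
Round 4: Priya 33, Omar 16, Hiro 31. Omar eliminated.
Round 5: Priya 33, Hiro 47. Hiro has a majority (≥41).

Hiro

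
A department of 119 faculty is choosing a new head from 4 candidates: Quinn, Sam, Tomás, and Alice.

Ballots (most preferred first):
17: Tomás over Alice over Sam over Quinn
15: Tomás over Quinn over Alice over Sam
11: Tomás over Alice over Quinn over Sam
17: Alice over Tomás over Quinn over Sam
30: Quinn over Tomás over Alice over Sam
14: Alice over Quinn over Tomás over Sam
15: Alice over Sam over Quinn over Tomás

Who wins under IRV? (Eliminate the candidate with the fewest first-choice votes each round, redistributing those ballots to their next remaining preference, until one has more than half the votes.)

Round 1: Quinn 30, Sam 0, Tomás 43, Alice 46. Sam eliminated.
Round 2: Quinn 30, Tomás 43, Alice 46. Quinn eliminated.
Round 3: Tomás 73, Alice 46. Tomás has a majority (≥60).

Tomás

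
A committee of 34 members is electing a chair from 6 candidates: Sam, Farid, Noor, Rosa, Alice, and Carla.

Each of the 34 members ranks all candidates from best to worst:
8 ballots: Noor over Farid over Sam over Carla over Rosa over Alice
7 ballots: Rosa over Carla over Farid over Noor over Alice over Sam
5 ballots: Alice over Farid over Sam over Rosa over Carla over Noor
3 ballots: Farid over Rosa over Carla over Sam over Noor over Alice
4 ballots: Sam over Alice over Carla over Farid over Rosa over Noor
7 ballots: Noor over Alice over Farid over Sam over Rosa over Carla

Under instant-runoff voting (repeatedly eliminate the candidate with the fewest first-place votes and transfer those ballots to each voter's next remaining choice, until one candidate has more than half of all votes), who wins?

Round 1: Sam 4, Farid 3, Noor 15, Rosa 7, Alice 5, Carla 0. Carla eliminated.
Round 2: Sam 4, Farid 3, Noor 15, Rosa 7, Alice 5. Farid eliminated.
Round 3: Sam 4, Noor 15, Rosa 10, Alice 5. Sam eliminated.
Round 4: Noor 15, Rosa 10, Alice 9. Alice eliminated.
Round 5: Noor 15, Rosa 19. Rosa has a majority (≥18).

Rosa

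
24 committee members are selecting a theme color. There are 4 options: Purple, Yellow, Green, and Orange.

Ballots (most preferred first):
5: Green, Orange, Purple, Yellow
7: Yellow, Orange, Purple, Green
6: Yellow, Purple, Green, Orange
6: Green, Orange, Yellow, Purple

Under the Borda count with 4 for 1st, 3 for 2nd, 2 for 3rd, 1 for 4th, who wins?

Yellow

Purple: 5×2 + 7×2 + 6×3 + 6×1 = 48
Yellow: 5×1 + 7×4 + 6×4 + 6×2 = 69
Green: 5×4 + 7×1 + 6×2 + 6×4 = 63
Orange: 5×3 + 7×3 + 6×1 + 6×3 = 60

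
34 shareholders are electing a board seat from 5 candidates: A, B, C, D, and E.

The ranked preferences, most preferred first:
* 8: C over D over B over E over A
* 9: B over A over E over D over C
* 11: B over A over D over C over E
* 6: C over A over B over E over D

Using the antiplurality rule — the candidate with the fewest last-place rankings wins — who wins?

B

Last-place votes: A 8, B 0, C 9, D 6, E 11.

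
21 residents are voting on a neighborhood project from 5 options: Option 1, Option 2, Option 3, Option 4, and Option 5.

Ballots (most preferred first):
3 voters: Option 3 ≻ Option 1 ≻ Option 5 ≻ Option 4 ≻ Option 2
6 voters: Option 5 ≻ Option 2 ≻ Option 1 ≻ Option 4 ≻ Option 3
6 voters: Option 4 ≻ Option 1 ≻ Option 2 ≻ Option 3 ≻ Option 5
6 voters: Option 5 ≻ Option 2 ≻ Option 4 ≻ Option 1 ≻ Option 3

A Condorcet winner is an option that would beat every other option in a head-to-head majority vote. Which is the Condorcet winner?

Option 5

Option 5 vs Option 1: 12–9
Option 5 vs Option 2: 15–6
Option 5 vs Option 3: 12–9
Option 5 vs Option 4: 15–6
Option 5 beats every other option.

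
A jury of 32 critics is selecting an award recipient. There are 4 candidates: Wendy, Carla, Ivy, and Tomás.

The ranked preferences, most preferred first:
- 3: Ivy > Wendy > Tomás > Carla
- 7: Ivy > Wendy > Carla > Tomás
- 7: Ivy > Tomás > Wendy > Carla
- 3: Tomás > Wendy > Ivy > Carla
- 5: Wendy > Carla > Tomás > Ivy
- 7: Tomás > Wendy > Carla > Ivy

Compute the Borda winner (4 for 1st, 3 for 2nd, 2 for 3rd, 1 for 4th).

Wendy

Wendy: 3×3 + 7×3 + 7×2 + 3×3 + 5×4 + 7×3 = 94
Carla: 3×1 + 7×2 + 7×1 + 3×1 + 5×3 + 7×2 = 56
Ivy: 3×4 + 7×4 + 7×4 + 3×2 + 5×1 + 7×1 = 86
Tomás: 3×2 + 7×1 + 7×3 + 3×4 + 5×2 + 7×4 = 84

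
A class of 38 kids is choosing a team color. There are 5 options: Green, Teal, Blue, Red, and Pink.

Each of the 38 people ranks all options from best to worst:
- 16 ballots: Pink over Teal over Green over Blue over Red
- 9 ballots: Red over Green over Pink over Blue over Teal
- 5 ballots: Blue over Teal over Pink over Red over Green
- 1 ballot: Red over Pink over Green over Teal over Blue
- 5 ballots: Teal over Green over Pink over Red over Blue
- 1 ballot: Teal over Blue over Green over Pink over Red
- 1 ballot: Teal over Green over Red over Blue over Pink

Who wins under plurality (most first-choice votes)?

First-place votes: Green 0, Teal 7, Blue 5, Red 10, Pink 16.

Pink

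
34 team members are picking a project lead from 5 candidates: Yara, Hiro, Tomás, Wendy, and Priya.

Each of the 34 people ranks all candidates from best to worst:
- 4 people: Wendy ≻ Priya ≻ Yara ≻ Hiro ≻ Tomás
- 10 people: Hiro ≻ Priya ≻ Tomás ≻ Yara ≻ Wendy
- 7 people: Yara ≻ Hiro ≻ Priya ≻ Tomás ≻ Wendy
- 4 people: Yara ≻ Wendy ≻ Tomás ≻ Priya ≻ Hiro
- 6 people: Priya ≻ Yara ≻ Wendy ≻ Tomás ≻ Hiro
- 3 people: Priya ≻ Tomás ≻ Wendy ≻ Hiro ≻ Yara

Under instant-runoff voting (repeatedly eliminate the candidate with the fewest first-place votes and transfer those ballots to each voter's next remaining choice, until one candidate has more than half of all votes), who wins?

Priya

Round 1: Yara 11, Hiro 10, Tomás 0, Wendy 4, Priya 9. Tomás eliminated.
Round 2: Yara 11, Hiro 10, Wendy 4, Priya 9. Wendy eliminated.
Round 3: Yara 11, Hiro 10, Priya 13. Hiro eliminated.
Round 4: Yara 11, Priya 23. Priya has a majority (≥18).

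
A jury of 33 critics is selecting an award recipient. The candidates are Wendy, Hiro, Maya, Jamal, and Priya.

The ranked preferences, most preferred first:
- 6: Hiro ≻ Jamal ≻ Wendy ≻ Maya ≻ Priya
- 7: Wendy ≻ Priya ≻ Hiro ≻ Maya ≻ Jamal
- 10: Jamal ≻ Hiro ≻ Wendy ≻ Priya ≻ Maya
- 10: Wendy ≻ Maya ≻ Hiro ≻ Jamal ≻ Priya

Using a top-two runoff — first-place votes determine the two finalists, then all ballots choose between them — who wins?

Round 1 first-place votes: Wendy 17, Hiro 6, Maya 0, Jamal 10, Priya 0. Wendy and Jamal advance.
Runoff: Wendy is ranked above Jamal on 17 ballots, Jamal above Wendy on 16.

Wendy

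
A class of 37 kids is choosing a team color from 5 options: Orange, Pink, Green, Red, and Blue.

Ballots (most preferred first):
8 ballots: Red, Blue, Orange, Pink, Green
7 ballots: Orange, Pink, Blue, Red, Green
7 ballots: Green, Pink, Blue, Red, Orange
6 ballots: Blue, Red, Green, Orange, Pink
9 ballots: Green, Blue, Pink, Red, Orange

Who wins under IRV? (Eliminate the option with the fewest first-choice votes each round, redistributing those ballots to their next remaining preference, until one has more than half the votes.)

Red

Round 1: Orange 7, Pink 0, Green 16, Red 8, Blue 6. Pink eliminated.
Round 2: Orange 7, Green 16, Red 8, Blue 6. Blue eliminated.
Round 3: Orange 7, Green 16, Red 14. Orange eliminated.
Round 4: Green 16, Red 21. Red has a majority (≥19).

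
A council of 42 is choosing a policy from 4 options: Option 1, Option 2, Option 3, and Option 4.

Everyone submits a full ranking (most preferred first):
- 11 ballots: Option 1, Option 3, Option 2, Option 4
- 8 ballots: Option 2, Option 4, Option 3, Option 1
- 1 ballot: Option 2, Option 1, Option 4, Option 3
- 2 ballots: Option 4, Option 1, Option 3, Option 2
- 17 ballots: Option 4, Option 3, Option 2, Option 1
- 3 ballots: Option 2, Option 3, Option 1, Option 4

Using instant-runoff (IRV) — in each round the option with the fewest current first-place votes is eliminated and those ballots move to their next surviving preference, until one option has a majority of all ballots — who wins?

Option 2

Round 1: Option 1 11, Option 2 12, Option 3 0, Option 4 19. Option 3 eliminated.
Round 2: Option 1 11, Option 2 12, Option 4 19. Option 1 eliminated.
Round 3: Option 2 23, Option 4 19. Option 2 has a majority (≥22).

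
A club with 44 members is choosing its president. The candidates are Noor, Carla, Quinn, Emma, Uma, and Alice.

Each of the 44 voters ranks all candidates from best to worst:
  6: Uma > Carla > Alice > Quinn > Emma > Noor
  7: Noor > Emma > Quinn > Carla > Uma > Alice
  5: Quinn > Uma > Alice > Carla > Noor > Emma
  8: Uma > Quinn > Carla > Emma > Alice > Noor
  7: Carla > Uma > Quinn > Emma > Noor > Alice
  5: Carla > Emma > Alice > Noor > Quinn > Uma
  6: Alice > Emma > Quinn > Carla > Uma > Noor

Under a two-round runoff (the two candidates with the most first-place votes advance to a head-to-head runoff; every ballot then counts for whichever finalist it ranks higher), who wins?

Round 1 first-place votes: Noor 7, Carla 12, Quinn 5, Emma 0, Uma 14, Alice 6. Uma and Carla advance.
Runoff: Uma is ranked above Carla on 19 ballots, Carla above Uma on 25.

Carla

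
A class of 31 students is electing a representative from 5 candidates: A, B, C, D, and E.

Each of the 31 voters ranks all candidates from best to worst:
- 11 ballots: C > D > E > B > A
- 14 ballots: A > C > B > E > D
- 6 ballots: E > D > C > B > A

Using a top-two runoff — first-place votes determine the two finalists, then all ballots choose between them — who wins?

C

Round 1 first-place votes: A 14, B 0, C 11, D 0, E 6. A and C advance.
Runoff: A is ranked above C on 14 ballots, C above A on 17.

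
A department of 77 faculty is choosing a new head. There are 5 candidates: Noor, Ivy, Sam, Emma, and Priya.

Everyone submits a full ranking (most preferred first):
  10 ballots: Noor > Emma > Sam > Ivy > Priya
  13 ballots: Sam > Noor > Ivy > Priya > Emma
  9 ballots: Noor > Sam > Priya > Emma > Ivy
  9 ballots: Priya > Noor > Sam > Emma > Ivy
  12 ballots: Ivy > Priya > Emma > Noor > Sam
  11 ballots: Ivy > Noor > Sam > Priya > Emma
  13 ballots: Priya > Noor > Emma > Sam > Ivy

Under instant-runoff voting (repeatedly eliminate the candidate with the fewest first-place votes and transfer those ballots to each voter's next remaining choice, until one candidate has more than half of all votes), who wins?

Round 1: Noor 19, Ivy 23, Sam 13, Emma 0, Priya 22. Emma eliminated.
Round 2: Noor 19, Ivy 23, Sam 13, Priya 22. Sam eliminated.
Round 3: Noor 32, Ivy 23, Priya 22. Priya eliminated.
Round 4: Noor 54, Ivy 23. Noor has a majority (≥39).

Noor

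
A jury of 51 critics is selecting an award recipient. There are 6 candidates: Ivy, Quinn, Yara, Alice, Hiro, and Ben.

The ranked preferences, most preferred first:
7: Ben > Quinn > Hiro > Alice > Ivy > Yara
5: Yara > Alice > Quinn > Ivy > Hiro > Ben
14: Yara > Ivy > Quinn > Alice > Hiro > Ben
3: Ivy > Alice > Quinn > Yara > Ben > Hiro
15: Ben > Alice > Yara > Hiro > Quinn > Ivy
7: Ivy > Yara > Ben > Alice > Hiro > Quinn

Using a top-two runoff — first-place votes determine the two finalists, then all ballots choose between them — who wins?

Yara

Round 1 first-place votes: Ivy 10, Quinn 0, Yara 19, Alice 0, Hiro 0, Ben 22. Ben and Yara advance.
Runoff: Ben is ranked above Yara on 22 ballots, Yara above Ben on 29.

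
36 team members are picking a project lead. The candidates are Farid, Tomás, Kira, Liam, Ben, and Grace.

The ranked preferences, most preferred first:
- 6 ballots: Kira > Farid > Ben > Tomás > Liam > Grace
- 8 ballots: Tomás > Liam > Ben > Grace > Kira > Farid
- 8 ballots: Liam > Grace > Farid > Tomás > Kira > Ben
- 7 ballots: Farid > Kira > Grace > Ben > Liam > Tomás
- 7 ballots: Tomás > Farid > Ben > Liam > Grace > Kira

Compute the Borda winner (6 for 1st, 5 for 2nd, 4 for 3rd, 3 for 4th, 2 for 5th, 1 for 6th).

Farid: 6×5 + 8×1 + 8×4 + 7×6 + 7×5 = 147
Tomás: 6×3 + 8×6 + 8×3 + 7×1 + 7×6 = 139
Kira: 6×6 + 8×2 + 8×2 + 7×5 + 7×1 = 110
Liam: 6×2 + 8×5 + 8×6 + 7×2 + 7×3 = 135
Ben: 6×4 + 8×4 + 8×1 + 7×3 + 7×4 = 113
Grace: 6×1 + 8×3 + 8×5 + 7×4 + 7×2 = 112

Farid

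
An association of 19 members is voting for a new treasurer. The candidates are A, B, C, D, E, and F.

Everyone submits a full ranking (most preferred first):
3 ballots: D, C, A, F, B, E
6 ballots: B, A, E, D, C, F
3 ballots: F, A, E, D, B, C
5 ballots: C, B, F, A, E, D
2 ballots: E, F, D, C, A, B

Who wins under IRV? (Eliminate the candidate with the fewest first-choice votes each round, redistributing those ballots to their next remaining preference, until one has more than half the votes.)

C

Round 1: A 0, B 6, C 5, D 3, E 2, F 3. A eliminated.
Round 2: B 6, C 5, D 3, E 2, F 3. E eliminated.
Round 3: B 6, C 5, D 3, F 5. D eliminated.
Round 4: B 6, C 8, F 5. F eliminated.
Round 5: B 9, C 10. C has a majority (≥10).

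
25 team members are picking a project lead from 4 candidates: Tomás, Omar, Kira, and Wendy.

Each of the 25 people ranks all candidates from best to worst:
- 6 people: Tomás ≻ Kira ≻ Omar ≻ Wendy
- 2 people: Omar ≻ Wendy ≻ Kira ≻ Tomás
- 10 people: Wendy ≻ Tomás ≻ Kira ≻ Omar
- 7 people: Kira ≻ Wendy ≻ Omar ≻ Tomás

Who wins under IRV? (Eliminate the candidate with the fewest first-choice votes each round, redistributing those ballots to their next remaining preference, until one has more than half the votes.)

Kira

Round 1: Tomás 6, Omar 2, Kira 7, Wendy 10. Omar eliminated.
Round 2: Tomás 6, Kira 7, Wendy 12. Tomás eliminated.
Round 3: Kira 13, Wendy 12. Kira has a majority (≥13).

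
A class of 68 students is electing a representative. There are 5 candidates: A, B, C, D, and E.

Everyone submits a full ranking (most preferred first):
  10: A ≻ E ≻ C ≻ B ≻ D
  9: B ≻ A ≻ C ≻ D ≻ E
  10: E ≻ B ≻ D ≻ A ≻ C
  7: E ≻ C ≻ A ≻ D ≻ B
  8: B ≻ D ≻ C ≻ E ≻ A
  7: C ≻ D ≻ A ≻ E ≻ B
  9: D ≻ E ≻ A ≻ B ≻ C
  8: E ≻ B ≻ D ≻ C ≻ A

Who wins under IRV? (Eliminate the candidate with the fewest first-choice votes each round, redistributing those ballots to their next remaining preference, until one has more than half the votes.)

Round 1: A 10, B 17, C 7, D 9, E 25. C eliminated.
Round 2: A 10, B 17, D 16, E 25. A eliminated.
Round 3: B 17, D 16, E 35. E has a majority (≥35).

E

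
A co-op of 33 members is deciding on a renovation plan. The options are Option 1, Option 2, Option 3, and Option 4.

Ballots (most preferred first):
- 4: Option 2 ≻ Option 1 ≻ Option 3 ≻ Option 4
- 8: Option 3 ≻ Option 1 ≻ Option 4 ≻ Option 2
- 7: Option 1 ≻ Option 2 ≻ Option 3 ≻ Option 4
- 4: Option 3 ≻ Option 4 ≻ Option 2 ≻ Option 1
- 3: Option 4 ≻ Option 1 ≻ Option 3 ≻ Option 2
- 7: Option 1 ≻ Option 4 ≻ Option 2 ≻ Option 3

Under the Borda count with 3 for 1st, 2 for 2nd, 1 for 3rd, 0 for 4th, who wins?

Option 1

Option 1: 4×2 + 8×2 + 7×3 + 4×0 + 3×2 + 7×3 = 72
Option 2: 4×3 + 8×0 + 7×2 + 4×1 + 3×0 + 7×1 = 37
Option 3: 4×1 + 8×3 + 7×1 + 4×3 + 3×1 + 7×0 = 50
Option 4: 4×0 + 8×1 + 7×0 + 4×2 + 3×3 + 7×2 = 39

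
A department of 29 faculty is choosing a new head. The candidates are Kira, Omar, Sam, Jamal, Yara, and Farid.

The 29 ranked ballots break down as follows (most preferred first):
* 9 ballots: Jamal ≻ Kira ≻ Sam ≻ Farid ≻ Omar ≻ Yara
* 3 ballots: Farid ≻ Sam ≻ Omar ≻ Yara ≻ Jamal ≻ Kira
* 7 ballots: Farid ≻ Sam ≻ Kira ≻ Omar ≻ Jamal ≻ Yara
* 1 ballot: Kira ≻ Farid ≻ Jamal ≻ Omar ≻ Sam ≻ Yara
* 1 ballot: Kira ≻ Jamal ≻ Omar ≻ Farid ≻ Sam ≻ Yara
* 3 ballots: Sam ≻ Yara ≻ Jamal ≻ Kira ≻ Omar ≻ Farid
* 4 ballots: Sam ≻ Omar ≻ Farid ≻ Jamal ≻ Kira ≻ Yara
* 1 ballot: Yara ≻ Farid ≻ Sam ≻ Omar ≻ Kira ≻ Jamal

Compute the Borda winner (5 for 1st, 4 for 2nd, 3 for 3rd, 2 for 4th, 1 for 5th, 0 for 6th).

Kira: 9×4 + 3×0 + 7×3 + 1×5 + 1×5 + 3×2 + 4×1 + 1×1 = 78
Omar: 9×1 + 3×3 + 7×2 + 1×2 + 1×3 + 3×1 + 4×4 + 1×2 = 58
Sam: 9×3 + 3×4 + 7×4 + 1×1 + 1×1 + 3×5 + 4×5 + 1×3 = 107
Jamal: 9×5 + 3×1 + 7×1 + 1×3 + 1×4 + 3×3 + 4×2 + 1×0 = 79
Yara: 9×0 + 3×2 + 7×0 + 1×0 + 1×0 + 3×4 + 4×0 + 1×5 = 23
Farid: 9×2 + 3×5 + 7×5 + 1×4 + 1×2 + 3×0 + 4×3 + 1×4 = 90

Sam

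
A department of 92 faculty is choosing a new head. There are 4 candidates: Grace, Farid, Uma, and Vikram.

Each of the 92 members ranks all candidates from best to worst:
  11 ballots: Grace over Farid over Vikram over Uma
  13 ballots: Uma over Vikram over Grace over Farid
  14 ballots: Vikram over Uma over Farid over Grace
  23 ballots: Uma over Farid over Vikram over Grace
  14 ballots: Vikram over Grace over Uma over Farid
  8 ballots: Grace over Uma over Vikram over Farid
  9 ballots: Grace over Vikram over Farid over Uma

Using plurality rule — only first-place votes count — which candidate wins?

First-place votes: Grace 28, Farid 0, Uma 36, Vikram 28.

Uma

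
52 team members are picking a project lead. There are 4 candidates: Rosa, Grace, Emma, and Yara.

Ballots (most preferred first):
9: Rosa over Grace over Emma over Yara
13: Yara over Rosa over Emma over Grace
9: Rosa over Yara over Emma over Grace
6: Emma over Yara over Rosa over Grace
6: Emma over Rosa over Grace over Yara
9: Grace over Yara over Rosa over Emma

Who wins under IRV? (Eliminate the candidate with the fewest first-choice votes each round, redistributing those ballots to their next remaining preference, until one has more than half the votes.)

Round 1: Rosa 18, Grace 9, Emma 12, Yara 13. Grace eliminated.
Round 2: Rosa 18, Emma 12, Yara 22. Emma eliminated.
Round 3: Rosa 24, Yara 28. Yara has a majority (≥27).

Yara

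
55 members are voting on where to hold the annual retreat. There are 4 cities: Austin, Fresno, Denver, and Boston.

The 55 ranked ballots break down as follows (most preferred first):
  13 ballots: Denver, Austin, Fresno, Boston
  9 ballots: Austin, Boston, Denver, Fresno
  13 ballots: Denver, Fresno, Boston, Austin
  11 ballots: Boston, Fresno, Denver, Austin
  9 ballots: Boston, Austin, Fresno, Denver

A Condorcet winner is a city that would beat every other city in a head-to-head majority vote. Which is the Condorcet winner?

Boston vs Austin: 33–22
Boston vs Fresno: 29–26
Boston vs Denver: 29–26
Boston beats every other city.

Boston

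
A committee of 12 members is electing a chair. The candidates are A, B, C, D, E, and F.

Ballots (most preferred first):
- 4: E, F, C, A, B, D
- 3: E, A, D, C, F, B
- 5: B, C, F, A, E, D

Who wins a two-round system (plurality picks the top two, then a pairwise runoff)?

E

Round 1 first-place votes: A 0, B 5, C 0, D 0, E 7, F 0. E and B advance.
Runoff: E is ranked above B on 7 ballots, B above E on 5.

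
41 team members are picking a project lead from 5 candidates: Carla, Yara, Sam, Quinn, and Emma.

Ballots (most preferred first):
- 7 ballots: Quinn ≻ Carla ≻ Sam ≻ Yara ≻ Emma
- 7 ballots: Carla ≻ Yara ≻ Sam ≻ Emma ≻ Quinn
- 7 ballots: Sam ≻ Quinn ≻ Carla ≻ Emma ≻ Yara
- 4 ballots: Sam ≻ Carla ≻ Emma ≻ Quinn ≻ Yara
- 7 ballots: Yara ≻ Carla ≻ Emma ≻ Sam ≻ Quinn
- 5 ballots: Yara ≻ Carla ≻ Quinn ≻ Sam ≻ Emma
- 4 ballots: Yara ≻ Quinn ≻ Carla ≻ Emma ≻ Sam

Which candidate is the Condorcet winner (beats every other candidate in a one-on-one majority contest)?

Carla

Carla vs Yara: 25–16
Carla vs Sam: 30–11
Carla vs Quinn: 23–18
Carla vs Emma: 41–0
Carla beats every other candidate.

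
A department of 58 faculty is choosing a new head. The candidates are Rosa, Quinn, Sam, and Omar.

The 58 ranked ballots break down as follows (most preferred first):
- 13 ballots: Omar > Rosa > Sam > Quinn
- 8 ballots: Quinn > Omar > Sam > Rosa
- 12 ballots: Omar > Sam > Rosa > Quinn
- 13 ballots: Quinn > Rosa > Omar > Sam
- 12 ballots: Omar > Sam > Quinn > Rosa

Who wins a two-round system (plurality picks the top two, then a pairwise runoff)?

Round 1 first-place votes: Rosa 0, Quinn 21, Sam 0, Omar 37. Omar and Quinn advance.
Runoff: Omar is ranked above Quinn on 37 ballots, Quinn above Omar on 21.

Omar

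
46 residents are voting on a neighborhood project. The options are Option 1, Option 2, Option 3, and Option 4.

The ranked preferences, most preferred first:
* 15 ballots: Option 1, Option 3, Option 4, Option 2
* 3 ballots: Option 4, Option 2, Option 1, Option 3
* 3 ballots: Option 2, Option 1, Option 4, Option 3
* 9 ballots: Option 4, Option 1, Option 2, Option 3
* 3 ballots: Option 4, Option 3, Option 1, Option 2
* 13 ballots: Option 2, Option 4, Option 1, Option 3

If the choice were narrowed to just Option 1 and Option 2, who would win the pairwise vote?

Option 1 is ranked above Option 2 on 27 ballots; Option 2 above Option 1 on 19.

Option 1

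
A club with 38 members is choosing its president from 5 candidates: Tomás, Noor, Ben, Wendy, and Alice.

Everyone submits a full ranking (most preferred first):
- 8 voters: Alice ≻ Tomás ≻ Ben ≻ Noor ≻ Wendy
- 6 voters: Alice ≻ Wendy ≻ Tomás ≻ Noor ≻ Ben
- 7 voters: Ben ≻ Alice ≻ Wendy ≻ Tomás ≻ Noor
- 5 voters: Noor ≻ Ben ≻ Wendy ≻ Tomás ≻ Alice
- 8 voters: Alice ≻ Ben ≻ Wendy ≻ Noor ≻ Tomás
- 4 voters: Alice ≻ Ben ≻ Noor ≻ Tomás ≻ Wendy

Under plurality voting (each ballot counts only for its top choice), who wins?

First-place votes: Tomás 0, Noor 5, Ben 7, Wendy 0, Alice 26.

Alice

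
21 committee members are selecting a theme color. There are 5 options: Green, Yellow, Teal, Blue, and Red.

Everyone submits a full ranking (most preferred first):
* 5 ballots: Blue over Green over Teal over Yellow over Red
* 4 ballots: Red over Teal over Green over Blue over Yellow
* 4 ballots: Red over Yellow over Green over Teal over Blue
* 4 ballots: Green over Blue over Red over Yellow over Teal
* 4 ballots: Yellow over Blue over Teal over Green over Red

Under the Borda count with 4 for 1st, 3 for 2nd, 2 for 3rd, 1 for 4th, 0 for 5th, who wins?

Green: 5×3 + 4×2 + 4×2 + 4×4 + 4×1 = 51
Yellow: 5×1 + 4×0 + 4×3 + 4×1 + 4×4 = 37
Teal: 5×2 + 4×3 + 4×1 + 4×0 + 4×2 = 34
Blue: 5×4 + 4×1 + 4×0 + 4×3 + 4×3 = 48
Red: 5×0 + 4×4 + 4×4 + 4×2 + 4×0 = 40

Green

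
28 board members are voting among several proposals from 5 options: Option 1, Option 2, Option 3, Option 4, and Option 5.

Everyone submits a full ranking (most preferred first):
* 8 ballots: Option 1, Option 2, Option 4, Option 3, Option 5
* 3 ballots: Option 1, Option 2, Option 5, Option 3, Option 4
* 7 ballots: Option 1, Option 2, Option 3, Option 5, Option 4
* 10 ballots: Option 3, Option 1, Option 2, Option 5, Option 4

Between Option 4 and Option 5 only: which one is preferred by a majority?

Option 5

Option 4 is ranked above Option 5 on 8 ballots; Option 5 above Option 4 on 20.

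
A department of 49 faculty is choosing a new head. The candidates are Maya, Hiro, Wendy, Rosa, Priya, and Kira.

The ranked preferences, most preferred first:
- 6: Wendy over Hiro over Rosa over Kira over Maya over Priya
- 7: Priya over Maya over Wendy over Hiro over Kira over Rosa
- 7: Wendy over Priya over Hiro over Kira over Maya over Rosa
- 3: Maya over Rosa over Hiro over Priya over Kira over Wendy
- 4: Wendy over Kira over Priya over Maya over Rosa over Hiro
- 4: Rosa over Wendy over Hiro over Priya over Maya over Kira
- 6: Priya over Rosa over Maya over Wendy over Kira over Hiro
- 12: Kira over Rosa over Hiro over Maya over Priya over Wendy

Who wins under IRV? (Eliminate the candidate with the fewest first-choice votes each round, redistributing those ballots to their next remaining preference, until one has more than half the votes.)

Round 1: Maya 3, Hiro 0, Wendy 17, Rosa 4, Priya 13, Kira 12. Hiro eliminated.
Round 2: Maya 3, Wendy 17, Rosa 4, Priya 13, Kira 12. Maya eliminated.
Round 3: Wendy 17, Rosa 7, Priya 13, Kira 12. Rosa eliminated.
Round 4: Wendy 21, Priya 16, Kira 12. Kira eliminated.
Round 5: Wendy 21, Priya 28. Priya has a majority (≥25).

Priya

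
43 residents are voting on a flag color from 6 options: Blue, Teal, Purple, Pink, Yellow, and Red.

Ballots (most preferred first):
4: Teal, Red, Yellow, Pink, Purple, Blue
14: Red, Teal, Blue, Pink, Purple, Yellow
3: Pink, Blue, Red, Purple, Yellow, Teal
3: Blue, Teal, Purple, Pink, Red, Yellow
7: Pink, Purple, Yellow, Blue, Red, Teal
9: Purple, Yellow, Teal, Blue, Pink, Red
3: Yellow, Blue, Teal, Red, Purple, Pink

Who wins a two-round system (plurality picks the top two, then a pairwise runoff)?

Pink

Round 1 first-place votes: Blue 3, Teal 4, Purple 9, Pink 10, Yellow 3, Red 14. Red and Pink advance.
Runoff: Red is ranked above Pink on 21 ballots, Pink above Red on 22.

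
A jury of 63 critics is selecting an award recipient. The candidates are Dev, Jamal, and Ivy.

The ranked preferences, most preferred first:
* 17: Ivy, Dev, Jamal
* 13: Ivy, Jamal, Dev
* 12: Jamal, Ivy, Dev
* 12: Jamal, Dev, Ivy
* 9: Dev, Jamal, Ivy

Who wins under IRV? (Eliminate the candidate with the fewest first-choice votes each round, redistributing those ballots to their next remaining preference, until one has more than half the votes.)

Round 1: Dev 9, Jamal 24, Ivy 30. Dev eliminated.
Round 2: Jamal 33, Ivy 30. Jamal has a majority (≥32).

Jamal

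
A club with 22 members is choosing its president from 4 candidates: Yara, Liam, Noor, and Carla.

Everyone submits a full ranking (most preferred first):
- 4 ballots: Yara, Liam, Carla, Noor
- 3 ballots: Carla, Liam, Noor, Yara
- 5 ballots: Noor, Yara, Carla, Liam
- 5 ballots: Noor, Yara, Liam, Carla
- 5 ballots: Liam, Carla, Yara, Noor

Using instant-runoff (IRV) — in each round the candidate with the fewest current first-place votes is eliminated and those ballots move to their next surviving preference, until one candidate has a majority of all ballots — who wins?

Round 1: Yara 4, Liam 5, Noor 10, Carla 3. Carla eliminated.
Round 2: Yara 4, Liam 8, Noor 10. Yara eliminated.
Round 3: Liam 12, Noor 10. Liam has a majority (≥12).

Liam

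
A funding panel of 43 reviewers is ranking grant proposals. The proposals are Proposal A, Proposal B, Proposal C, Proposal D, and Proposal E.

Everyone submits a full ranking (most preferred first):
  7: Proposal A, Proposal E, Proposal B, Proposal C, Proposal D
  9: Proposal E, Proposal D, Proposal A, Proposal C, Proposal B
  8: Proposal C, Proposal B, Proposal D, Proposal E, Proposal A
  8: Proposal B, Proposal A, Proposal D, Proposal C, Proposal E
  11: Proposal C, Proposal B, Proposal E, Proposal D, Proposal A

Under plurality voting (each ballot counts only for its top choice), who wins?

First-place votes: Proposal A 7, Proposal B 8, Proposal C 19, Proposal D 0, Proposal E 9.

Proposal C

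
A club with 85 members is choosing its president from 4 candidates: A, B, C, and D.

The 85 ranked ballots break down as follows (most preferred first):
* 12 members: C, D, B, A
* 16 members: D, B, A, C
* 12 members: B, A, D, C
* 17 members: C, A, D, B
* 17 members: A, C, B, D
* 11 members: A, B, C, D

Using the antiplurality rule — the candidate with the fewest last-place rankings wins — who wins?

Last-place votes: A 12, B 17, C 28, D 28.

A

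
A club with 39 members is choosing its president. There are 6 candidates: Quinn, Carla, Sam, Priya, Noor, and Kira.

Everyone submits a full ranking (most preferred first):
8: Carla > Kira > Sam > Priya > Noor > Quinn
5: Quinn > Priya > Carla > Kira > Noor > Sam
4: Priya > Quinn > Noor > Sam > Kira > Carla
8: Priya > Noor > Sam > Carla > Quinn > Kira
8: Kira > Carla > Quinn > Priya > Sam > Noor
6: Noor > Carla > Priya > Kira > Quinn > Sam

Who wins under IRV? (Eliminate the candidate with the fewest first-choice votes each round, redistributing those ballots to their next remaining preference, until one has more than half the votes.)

Round 1: Quinn 5, Carla 8, Sam 0, Priya 12, Noor 6, Kira 8. Sam eliminated.
Round 2: Quinn 5, Carla 8, Priya 12, Noor 6, Kira 8. Quinn eliminated.
Round 3: Carla 8, Priya 17, Noor 6, Kira 8. Noor eliminated.
Round 4: Carla 14, Priya 17, Kira 8. Kira eliminated.
Round 5: Carla 22, Priya 17. Carla has a majority (≥20).

Carla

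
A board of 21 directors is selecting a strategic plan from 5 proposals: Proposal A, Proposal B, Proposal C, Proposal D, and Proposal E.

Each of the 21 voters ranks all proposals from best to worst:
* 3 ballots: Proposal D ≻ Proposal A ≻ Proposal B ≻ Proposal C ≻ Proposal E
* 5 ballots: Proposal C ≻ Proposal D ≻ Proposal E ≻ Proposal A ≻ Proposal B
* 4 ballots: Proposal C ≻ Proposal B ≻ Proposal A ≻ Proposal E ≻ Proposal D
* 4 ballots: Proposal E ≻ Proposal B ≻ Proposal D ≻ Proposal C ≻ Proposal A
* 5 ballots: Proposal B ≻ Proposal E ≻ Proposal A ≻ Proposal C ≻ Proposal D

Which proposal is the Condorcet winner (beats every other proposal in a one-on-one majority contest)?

Proposal B

Proposal B vs Proposal A: 13–8
Proposal B vs Proposal C: 12–9
Proposal B vs Proposal D: 13–8
Proposal B vs Proposal E: 12–9
Proposal B beats every other proposal.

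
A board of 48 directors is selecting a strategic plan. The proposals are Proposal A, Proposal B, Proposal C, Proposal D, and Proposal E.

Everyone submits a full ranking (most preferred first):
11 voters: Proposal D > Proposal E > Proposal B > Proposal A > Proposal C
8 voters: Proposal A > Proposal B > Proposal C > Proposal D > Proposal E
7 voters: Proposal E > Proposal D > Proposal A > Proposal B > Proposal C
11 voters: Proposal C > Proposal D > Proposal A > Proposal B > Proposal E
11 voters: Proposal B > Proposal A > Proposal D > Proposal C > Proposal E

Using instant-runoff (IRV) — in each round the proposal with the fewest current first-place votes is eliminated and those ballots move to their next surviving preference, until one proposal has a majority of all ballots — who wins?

Proposal D

Round 1: Proposal A 8, Proposal B 11, Proposal C 11, Proposal D 11, Proposal E 7. Proposal E eliminated.
Round 2: Proposal A 8, Proposal B 11, Proposal C 11, Proposal D 18. Proposal A eliminated.
Round 3: Proposal B 19, Proposal C 11, Proposal D 18. Proposal C eliminated.
Round 4: Proposal B 19, Proposal D 29. Proposal D has a majority (≥25).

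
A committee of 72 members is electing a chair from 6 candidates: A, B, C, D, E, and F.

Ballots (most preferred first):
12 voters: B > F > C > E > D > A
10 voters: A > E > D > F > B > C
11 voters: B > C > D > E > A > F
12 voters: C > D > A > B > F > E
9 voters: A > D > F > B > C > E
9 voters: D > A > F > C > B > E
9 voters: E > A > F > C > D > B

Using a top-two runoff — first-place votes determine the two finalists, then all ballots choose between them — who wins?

A

Round 1 first-place votes: A 19, B 23, C 12, D 9, E 9, F 0. B and A advance.
Runoff: B is ranked above A on 23 ballots, A above B on 49.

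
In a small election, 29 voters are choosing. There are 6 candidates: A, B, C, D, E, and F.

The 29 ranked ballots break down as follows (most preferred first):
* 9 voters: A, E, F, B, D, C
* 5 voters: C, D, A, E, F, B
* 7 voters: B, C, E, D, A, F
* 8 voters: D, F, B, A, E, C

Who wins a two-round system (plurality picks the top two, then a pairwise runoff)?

Round 1 first-place votes: A 9, B 7, C 5, D 8, E 0, F 0. A and D advance.
Runoff: A is ranked above D on 9 ballots, D above A on 20.

D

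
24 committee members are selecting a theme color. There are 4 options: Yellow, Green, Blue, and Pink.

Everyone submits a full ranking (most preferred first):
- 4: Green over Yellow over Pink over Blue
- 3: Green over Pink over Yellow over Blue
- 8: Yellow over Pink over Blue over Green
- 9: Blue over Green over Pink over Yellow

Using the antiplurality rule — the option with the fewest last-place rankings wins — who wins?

Last-place votes: Yellow 9, Green 8, Blue 7, Pink 0.

Pink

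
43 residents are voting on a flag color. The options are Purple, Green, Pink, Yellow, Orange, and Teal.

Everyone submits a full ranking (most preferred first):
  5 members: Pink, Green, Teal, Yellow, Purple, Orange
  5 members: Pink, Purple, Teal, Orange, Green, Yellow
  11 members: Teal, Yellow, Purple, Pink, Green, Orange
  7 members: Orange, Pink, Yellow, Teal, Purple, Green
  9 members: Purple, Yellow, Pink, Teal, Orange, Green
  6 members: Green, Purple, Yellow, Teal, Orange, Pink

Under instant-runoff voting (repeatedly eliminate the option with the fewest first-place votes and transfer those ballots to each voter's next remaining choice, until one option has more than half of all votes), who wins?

Purple

Round 1: Purple 9, Green 6, Pink 10, Yellow 0, Orange 7, Teal 11. Yellow eliminated.
Round 2: Purple 9, Green 6, Pink 10, Orange 7, Teal 11. Green eliminated.
Round 3: Purple 15, Pink 10, Orange 7, Teal 11. Orange eliminated.
Round 4: Purple 15, Pink 17, Teal 11. Teal eliminated.
Round 5: Purple 26, Pink 17. Purple has a majority (≥22).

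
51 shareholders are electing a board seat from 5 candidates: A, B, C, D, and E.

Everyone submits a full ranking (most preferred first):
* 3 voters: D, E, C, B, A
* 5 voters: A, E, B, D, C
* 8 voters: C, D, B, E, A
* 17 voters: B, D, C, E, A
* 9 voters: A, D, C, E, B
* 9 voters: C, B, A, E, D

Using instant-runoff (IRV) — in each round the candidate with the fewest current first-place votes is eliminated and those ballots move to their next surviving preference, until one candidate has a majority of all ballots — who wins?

C

Round 1: A 14, B 17, C 17, D 3, E 0. E eliminated.
Round 2: A 14, B 17, C 17, D 3. D eliminated.
Round 3: A 14, B 17, C 20. A eliminated.
Round 4: B 22, C 29. C has a majority (≥26).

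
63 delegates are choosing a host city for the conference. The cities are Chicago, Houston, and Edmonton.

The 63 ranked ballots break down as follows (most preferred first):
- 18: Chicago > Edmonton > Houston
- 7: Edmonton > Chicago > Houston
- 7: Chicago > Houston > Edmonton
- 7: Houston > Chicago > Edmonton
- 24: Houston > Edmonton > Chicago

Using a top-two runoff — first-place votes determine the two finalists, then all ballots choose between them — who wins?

Chicago

Round 1 first-place votes: Chicago 25, Houston 31, Edmonton 7. Houston and Chicago advance.
Runoff: Houston is ranked above Chicago on 31 ballots, Chicago above Houston on 32.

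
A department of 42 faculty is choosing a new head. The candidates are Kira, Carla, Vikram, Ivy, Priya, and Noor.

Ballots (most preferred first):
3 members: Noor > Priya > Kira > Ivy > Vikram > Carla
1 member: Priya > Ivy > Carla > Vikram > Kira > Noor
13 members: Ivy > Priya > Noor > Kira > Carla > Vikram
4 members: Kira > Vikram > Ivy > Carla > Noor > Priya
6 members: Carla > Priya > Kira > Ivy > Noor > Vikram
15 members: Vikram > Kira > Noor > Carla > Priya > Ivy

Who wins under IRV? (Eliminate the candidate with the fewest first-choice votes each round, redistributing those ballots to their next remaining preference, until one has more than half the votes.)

Round 1: Kira 4, Carla 6, Vikram 15, Ivy 13, Priya 1, Noor 3. Priya eliminated.
Round 2: Kira 4, Carla 6, Vikram 15, Ivy 14, Noor 3. Noor eliminated.
Round 3: Kira 7, Carla 6, Vikram 15, Ivy 14. Carla eliminated.
Round 4: Kira 13, Vikram 15, Ivy 14. Kira eliminated.
Round 5: Vikram 19, Ivy 23. Ivy has a majority (≥22).

Ivy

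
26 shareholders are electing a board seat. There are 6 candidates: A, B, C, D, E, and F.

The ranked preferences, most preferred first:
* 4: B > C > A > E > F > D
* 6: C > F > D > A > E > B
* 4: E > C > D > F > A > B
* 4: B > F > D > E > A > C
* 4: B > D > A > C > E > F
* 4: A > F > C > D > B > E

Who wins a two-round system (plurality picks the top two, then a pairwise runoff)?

Round 1 first-place votes: A 4, B 12, C 6, D 0, E 4, F 0. B and C advance.
Runoff: B is ranked above C on 12 ballots, C above B on 14.

C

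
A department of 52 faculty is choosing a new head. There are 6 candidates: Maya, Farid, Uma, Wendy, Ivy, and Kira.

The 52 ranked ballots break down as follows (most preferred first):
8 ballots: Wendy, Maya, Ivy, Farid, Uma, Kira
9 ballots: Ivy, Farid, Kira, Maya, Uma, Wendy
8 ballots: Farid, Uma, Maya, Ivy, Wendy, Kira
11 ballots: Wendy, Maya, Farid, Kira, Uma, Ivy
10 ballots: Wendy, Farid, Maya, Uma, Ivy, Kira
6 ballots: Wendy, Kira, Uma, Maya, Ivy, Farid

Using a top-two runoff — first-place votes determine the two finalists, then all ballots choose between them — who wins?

Round 1 first-place votes: Maya 0, Farid 8, Uma 0, Wendy 35, Ivy 9, Kira 0. Wendy and Ivy advance.
Runoff: Wendy is ranked above Ivy on 35 ballots, Ivy above Wendy on 17.

Wendy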